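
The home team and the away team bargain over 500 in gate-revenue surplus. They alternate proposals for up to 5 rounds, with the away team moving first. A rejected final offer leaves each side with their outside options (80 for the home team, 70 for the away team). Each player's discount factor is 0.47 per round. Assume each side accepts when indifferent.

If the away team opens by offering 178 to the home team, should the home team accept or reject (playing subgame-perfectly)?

Round 5 (the away team proposes): the home team gets 80 if talks fail, so the away team offers 80 and keeps 420.
Round 4 (the home team proposes): the away team can get 420 next round, worth 0.47 × 420 = 197.4 now; the home team offers that and keeps 302.6.
Round 3 (the away team proposes): the home team can get 302.6 next round, worth 0.47 × 302.6 = 142.222 now; the away team offers that and keeps 357.778.
Round 2 (the home team proposes): the away team can get 357.778 next round, worth 0.47 × 357.778 = 168.15566 now. The home team offers 168.15566 and keeps 500 − 168.15566 = 331.84434.
So by rejecting in round 1, the home team gets 331.84434 next round, worth 0.47 × 331.84434 = 155.9668398 now.
Offer 178 ≥ 155.9668398, so the home team accepts.

Accept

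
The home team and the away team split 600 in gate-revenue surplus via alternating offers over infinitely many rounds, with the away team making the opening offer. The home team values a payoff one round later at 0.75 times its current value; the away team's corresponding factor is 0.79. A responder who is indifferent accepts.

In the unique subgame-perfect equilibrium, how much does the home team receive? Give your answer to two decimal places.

When the away team proposes, the home team accepts any offer worth at least 0.75 times what the home team would get by proposing next round; and vice versa.
This gives x = 600 − 0.75y and y = 600 − 0.79x, where x and y are each side's share when it proposes.
Hence (1 − 0.75·0.79)x = 600(1 − 0.75), i.e. 0.4075·x = 150.
x ≈ 368.0982; the home team's share is 600 − x ≈ 231.9018.

231.90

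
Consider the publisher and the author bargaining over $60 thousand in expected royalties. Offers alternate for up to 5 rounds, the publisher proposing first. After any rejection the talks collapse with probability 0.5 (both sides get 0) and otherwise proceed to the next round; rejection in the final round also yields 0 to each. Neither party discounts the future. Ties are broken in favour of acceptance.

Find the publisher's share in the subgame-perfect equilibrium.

41.25

Round 5 (the publisher proposes): rejection yields 0 for the author; the publisher offers 0 and keeps 60.
Round 4 (the author proposes): rejecting gives the publisher an expected 0.5 × 60 = 30; the author offers that and keeps 30.
Round 3 (the publisher proposes): rejecting gives the author an expected 0.5 × 30 = 15. The publisher offers 15 and keeps 60 − 15 = 45.
Round 2 (the author proposes): rejecting gives the publisher an expected 0.5 × 45 = 22.5, so the author offers 22.5, keeping 37.5.
Round 1 (the publisher proposes): rejecting gives the author an expected 0.5 × 37.5 = 18.75, so the publisher offers 18.75, keeping 41.25.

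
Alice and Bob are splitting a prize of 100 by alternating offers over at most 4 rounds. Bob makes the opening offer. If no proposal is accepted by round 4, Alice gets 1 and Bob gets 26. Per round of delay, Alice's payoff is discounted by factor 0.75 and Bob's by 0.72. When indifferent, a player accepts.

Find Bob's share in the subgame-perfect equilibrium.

Round 4 (Alice proposes): Bob gets 26 if talks fail, so Alice offers 26 and keeps 74.
Round 3 (Bob proposes): Alice can get 74 next round, worth 0.75 × 74 = 55.5 now, so Bob offers 55.5, keeping 44.5.
Round 2 (Alice proposes): Bob can get 44.5 next round, worth 0.72 × 44.5 = 32.04 now, so Alice offers 32.04, keeping 67.96.
Round 1 (Bob proposes): Alice can get 67.96 next round, worth 0.75 × 67.96 = 50.97 now. Bob offers 50.97 and keeps 100 − 50.97 = 49.03.

49.03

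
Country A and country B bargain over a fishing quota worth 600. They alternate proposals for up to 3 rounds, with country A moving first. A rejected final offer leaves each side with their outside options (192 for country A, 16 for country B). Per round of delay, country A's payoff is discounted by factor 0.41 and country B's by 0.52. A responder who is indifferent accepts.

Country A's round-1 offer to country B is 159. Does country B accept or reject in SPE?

Reject

Work out country B's continuation value if the offer is rejected.
Round 3 (country A proposes): country B gets 16 if talks fail, so country A offers 16 and keeps 584.
Round 2 (country B proposes): country A can get 584 next round, worth 0.41 × 584 = 239.44 now; country B offers that and keeps 360.56.
So by rejecting in round 1, country B gets 360.56 next round, worth 0.52 × 360.56 = 187.4912 now.
Offer 159 < 187.4912, so country B rejects.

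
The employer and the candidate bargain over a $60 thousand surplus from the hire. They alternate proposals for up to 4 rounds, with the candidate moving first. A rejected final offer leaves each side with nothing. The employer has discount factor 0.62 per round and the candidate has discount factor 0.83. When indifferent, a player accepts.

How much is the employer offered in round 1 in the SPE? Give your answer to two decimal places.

25.47

Solve by backward induction from round 4.
Round 4 (the employer proposes): rejection yields 0 for the candidate; the employer offers 0 and keeps 60.
Round 3 (the candidate proposes): the employer can get 60 next round, worth 0.62 × 60 = 37.2 now, so the candidate offers 37.2, keeping 22.8.
Round 2 (the employer proposes): the candidate can get 22.8 next round, worth 0.83 × 22.8 = 18.924 now. The employer offers 18.924 and keeps 60 − 18.924 = 41.076.
Round 1 (the candidate proposes): the employer can get 41.076 next round, worth 0.62 × 41.076 = 25.46712 now. The candidate offers 25.46712 and keeps 60 − 25.46712 = 34.53288.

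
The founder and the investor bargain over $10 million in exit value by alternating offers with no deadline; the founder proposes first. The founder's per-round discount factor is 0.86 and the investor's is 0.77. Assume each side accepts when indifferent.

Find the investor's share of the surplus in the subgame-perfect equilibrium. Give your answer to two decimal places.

3.19

When the founder proposes, the investor accepts any offer worth at least 0.77 times what the investor would get by proposing next round; and vice versa.
This gives x = 10 − 0.77y and y = 10 − 0.86x, where x and y are each side's share when it proposes.
Hence (1 − 0.77·0.86)x = 10(1 − 0.77), i.e. 0.3378·x = 2.3.
x ≈ 6.8088; the investor's share is 10 − x ≈ 3.1912.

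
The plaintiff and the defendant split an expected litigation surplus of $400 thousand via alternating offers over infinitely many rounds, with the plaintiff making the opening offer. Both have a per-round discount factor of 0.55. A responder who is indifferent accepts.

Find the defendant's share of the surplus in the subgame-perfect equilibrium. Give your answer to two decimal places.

141.94

When the plaintiff proposes, the defendant accepts any offer worth at least 0.55 times what the defendant would get by proposing next round; and vice versa.
This gives x = 400 − 0.55y and y = 400 − 0.55x, where x and y are each side's share when it proposes.
Hence (1 − 0.55·0.55)x = 400(1 − 0.55), i.e. 0.6975·x = 180.
x ≈ 258.0645; the defendant's share is 400 − x ≈ 141.9355.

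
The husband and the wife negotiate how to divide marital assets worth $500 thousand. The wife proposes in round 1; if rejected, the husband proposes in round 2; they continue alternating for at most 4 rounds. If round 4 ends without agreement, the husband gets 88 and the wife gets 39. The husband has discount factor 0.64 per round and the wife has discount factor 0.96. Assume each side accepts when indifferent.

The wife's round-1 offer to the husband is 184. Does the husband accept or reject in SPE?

Reject

Round 4 (the husband proposes): the wife gets 39 if talks fail, so the husband offers 39 and keeps 461.
Round 3 (the wife proposes): the husband can get 461 next round, worth 0.64 × 461 = 295.04 now; the wife offers that and keeps 204.96.
Round 2 (the husband proposes): the wife can get 204.96 next round, worth 0.96 × 204.96 = 196.7616 now. The husband offers 196.7616 and keeps 500 − 196.7616 = 303.2384.
So by rejecting in round 1, the husband gets 303.2384 next round, worth 0.64 × 303.2384 = 194.072576 now.
Offer 184 < 194.072576, so the husband rejects.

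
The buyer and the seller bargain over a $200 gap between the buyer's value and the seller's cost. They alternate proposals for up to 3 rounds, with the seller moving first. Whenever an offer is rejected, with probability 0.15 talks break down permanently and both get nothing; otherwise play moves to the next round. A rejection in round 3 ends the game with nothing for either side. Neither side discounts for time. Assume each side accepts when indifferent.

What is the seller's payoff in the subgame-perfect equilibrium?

174.5

Round 3 (the seller proposes): rejection yields 0 for the buyer; the seller offers 0 and keeps 200.
Round 2 (the buyer proposes): rejecting gives the seller an expected 0.85 × 200 = 170. The buyer offers 170 and keeps 200 − 170 = 30.
Round 1 (the seller proposes): rejecting gives the buyer an expected 0.85 × 30 = 25.5. The seller offers 25.5 and keeps 200 − 25.5 = 174.5.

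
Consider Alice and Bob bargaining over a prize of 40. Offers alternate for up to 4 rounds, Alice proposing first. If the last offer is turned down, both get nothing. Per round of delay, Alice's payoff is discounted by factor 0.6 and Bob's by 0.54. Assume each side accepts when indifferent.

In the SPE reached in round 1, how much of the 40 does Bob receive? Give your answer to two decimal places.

15.64

Round 4 (Bob proposes): rejection yields 0 for Alice; Bob offers 0 and keeps 40.
Round 3 (Alice proposes): Bob can get 40 next round, worth 0.54 × 40 = 21.6 now; Alice offers that and keeps 18.4.
Round 2 (Bob proposes): Alice can get 18.4 next round, worth 0.6 × 18.4 = 11.04 now; Bob offers that and keeps 28.96.
Round 1 (Alice proposes): Bob can get 28.96 next round, worth 0.54 × 28.96 = 15.6384 now; Alice offers that and keeps 24.3616.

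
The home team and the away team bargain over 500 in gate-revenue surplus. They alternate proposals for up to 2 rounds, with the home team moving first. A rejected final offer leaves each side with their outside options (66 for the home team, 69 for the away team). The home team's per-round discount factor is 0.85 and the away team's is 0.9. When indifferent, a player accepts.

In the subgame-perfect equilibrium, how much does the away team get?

Round 2 (the away team proposes): the home team gets 66 if talks fail, so the away team offers 66 and keeps 434.
Round 1 (the home team proposes): the away team can get 434 next round, worth 0.9 × 434 = 390.6 now, so the home team offers 390.6, keeping 109.4.

390.6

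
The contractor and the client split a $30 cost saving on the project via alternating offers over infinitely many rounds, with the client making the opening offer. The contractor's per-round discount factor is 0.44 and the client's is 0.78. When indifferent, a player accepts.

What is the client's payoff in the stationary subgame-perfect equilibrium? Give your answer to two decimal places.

25.58

When the client proposes, the contractor accepts any offer worth at least 0.44 times what the contractor would get by proposing next round; and vice versa.
This gives x = 30 − 0.44y and y = 30 − 0.78x, where x and y are each side's share when it proposes.
Hence (1 − 0.44·0.78)x = 30(1 − 0.44), i.e. 0.6568·x = 16.8.
x ≈ 25.5786; the contractor's share is 30 − x ≈ 4.4214.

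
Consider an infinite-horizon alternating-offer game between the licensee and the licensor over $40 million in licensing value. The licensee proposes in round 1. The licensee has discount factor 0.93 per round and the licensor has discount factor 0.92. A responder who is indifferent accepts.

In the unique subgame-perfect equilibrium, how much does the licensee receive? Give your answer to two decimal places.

22.16

When the licensee proposes, the licensor accepts any offer worth at least 0.92 times what the licensor would get by proposing next round; and vice versa.
This gives x = 40 − 0.92y and y = 40 − 0.93x, where x and y are each side's share when it proposes.
Hence (1 − 0.92·0.93)x = 40(1 − 0.92), i.e. 0.1444·x = 3.2.
x ≈ 22.1607; the licensor's share is 40 − x ≈ 17.8393.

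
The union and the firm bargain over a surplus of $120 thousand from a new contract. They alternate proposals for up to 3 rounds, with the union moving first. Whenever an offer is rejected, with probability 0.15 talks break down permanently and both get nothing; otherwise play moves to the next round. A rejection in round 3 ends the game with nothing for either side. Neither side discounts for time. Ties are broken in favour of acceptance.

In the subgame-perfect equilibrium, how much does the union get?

Round 3 (the union proposes): rejection yields 0 for the firm; the union offers 0 and keeps 120.
Round 2 (the firm proposes): rejecting gives the union an expected 0.85 × 120 = 102. The firm offers 102 and keeps 120 − 102 = 18.
Round 1 (the union proposes): rejecting gives the firm an expected 0.85 × 18 = 15.3. The union offers 15.3 and keeps 120 − 15.3 = 104.7.

104.7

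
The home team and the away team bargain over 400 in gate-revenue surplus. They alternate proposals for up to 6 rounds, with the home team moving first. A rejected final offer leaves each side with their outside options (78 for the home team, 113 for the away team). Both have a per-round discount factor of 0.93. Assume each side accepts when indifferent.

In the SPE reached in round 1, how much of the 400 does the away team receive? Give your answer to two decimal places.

Work backward from the last round.
Round 6 (the away team proposes): the home team gets 78 if talks fail, so the away team offers 78 and keeps 322.
Round 5 (the home team proposes): the away team can get 322 next round, worth 0.93 × 322 = 299.46 now. The home team offers 299.46 and keeps 400 − 299.46 = 100.54.
Round 4 (the away team proposes): the home team can get 100.54 next round, worth 0.93 × 100.54 = 93.5022 now. The away team offers 93.5022 and keeps 400 − 93.5022 = 306.4978.
Round 3 (the home team proposes): the away team can get 306.4978 next round, worth 0.93 × 306.4978 = 285.042954 now. The home team offers 285.042954 and keeps 400 − 285.042954 = 114.957046.
Round 2 (the away team proposes): the home team can get 114.957046 next round, worth 0.93 × 114.957046 = 106.91005278 now. The away team offers 106.91005278 and keeps 400 − 106.91005278 = 293.08994722.
Round 1 (the home team proposes): the away team can get 293.08994722 next round, worth 0.93 × 293.08994722 = 272.5736509146 now, so the home team offers 272.5736509146, keeping 127.4263490854.

272.57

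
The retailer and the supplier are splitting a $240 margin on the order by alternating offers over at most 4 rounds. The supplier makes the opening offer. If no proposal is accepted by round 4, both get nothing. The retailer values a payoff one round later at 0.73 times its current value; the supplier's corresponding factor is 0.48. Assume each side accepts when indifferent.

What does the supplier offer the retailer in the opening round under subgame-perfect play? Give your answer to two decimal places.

152.49

By backward induction:
Round 4 (the retailer proposes): the supplier will accept anything ≥ 0, so the retailer offers 0 and keeps 240.
Round 3 (the supplier proposes): the retailer can get 240 next round, worth 0.73 × 240 = 175.2 now, so the supplier offers 175.2, keeping 64.8.
Round 2 (the retailer proposes): the supplier can get 64.8 next round, worth 0.48 × 64.8 = 31.104 now, so the retailer offers 31.104, keeping 208.896.
Round 1 (the supplier proposes): the retailer can get 208.896 next round, worth 0.73 × 208.896 = 152.49408 now, so the supplier offers 152.49408, keeping 87.50592.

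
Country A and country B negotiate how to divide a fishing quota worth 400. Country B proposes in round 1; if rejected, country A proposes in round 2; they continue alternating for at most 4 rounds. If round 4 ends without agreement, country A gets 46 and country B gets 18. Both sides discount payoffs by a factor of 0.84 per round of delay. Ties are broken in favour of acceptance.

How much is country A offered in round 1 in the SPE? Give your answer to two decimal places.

By backward induction:
Round 4 (country A proposes): country B gets 18 if talks fail, so country A offers 18 and keeps 382.
Round 3 (country B proposes): country A can get 382 next round, worth 0.84 × 382 = 320.88 now; country B offers that and keeps 79.12.
Round 2 (country A proposes): country B can get 79.12 next round, worth 0.84 × 79.12 = 66.4608 now. Country A offers 66.4608 and keeps 400 − 66.4608 = 333.5392.
Round 1 (country B proposes): country A can get 333.5392 next round, worth 0.84 × 333.5392 = 280.172928 now; country B offers that and keeps 119.827072.

280.17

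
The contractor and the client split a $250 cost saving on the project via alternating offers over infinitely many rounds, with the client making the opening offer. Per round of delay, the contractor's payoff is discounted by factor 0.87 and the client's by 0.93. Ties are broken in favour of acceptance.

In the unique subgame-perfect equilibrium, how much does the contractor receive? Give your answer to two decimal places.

79.75

When the client proposes, the contractor accepts any offer worth at least 0.87 times what the contractor would get by proposing next round; and vice versa.
This gives x = 250 − 0.87y and y = 250 − 0.93x, where x and y are each side's share when it proposes.
Hence (1 − 0.87·0.93)x = 250(1 − 0.87), i.e. 0.1909·x = 32.5.
x ≈ 170.2462; the contractor's share is 250 − x ≈ 79.7538.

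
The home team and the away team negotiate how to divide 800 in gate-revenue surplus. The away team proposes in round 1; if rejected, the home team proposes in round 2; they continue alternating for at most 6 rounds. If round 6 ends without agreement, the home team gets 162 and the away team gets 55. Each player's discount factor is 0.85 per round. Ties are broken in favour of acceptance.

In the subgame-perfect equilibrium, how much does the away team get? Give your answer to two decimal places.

Round 6 (the home team proposes): the away team gets 55 if talks fail, so the home team offers 55 and keeps 745.
Round 5 (the away team proposes): the home team can get 745 next round, worth 0.85 × 745 = 633.25 now; the away team offers that and keeps 166.75.
Round 4 (the home team proposes): the away team can get 166.75 next round, worth 0.85 × 166.75 = 141.7375 now. The home team offers 141.7375 and keeps 800 − 141.7375 = 658.2625.
Round 3 (the away team proposes): the home team can get 658.2625 next round, worth 0.85 × 658.2625 = 559.523125 now, so the away team offers 559.523125, keeping 240.476875.
Round 2 (the home team proposes): the away team can get 240.476875 next round, worth 0.85 × 240.476875 = 204.40534375 now; the home team offers that and keeps 595.59465625.
Round 1 (the away team proposes): the home team can get 595.59465625 next round, worth 0.85 × 595.59465625 = 506.2554578125 now, so the away team offers 506.2554578125, keeping 293.7445421875.

293.74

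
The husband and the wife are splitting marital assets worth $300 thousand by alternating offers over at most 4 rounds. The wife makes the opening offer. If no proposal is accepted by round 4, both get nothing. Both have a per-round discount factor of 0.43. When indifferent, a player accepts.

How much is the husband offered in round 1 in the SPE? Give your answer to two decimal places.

Round 4 (the husband proposes): the wife will accept anything ≥ 0, so the husband offers 0 and keeps 300.
Round 3 (the wife proposes): the husband can get 300 next round, worth 0.43 × 300 = 129 now, so the wife offers 129, keeping 171.
Round 2 (the husband proposes): the wife can get 171 next round, worth 0.43 × 171 = 73.53 now, so the husband offers 73.53, keeping 226.47.
Round 1 (the wife proposes): the husband can get 226.47 next round, worth 0.43 × 226.47 = 97.3821 now; the wife offers that and keeps 202.6179.

97.38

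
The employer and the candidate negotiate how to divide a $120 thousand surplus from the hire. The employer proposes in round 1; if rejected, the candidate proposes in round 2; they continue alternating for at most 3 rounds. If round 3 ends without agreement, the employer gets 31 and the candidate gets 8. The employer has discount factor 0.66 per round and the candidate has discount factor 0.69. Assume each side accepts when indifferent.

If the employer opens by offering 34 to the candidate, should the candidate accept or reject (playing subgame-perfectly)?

Work out the candidate's continuation value if the offer is rejected.
Round 3 (the employer proposes): the candidate gets 8 if talks fail, so the employer offers 8 and keeps 112.
Round 2 (the candidate proposes): the employer can get 112 next round, worth 0.66 × 112 = 73.92 now, so the candidate offers 73.92, keeping 46.08.
So by rejecting in round 1, the candidate gets 46.08 next round, worth 0.69 × 46.08 = 31.7952 now.
Offer 34 ≥ 31.7952, so the candidate accepts.

Accept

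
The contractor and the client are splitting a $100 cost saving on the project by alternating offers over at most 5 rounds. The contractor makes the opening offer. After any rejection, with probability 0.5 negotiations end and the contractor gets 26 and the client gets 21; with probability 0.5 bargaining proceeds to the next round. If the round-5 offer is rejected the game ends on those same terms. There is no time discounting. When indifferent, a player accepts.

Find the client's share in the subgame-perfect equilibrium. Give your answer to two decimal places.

By backward induction:
Round 5 (the contractor proposes): the client gets 21 if talks fail, so the contractor offers 21 and keeps 79.
Round 4 (the client proposes): rejecting gives the contractor an expected 0.5 × 79 + 0.5 × 26 = 52.5. The client offers 52.5 and keeps 100 − 52.5 = 47.5.
Round 3 (the contractor proposes): rejecting gives the client an expected 0.5 × 47.5 + 0.5 × 21 = 34.25; the contractor offers that and keeps 65.75.
Round 2 (the client proposes): rejecting gives the contractor an expected 0.5 × 65.75 + 0.5 × 26 = 45.875; the client offers that and keeps 54.125.
Round 1 (the contractor proposes): rejecting gives the client an expected 0.5 × 54.125 + 0.5 × 21 = 37.5625. The contractor offers 37.5625 and keeps 100 − 37.5625 = 62.4375.

37.56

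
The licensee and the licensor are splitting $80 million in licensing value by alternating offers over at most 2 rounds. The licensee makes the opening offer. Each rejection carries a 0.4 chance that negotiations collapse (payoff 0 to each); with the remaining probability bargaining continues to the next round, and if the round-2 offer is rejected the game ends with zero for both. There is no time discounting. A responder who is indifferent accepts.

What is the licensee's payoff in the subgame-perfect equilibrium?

32

Round 2 (the licensor proposes): rejection yields 0 for the licensee; the licensor offers 0 and keeps 80.
Round 1 (the licensee proposes): rejecting gives the licensor an expected 0.6 × 80 = 48; the licensee offers that and keeps 32.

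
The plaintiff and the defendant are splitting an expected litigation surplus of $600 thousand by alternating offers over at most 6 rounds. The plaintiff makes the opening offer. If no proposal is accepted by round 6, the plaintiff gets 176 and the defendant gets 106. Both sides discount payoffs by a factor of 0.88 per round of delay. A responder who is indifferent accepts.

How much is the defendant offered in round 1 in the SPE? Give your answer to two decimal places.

Work backward from the last round.
Round 6 (the defendant proposes): the plaintiff gets 176 if talks fail, so the defendant offers 176 and keeps 424.
Round 5 (the plaintiff proposes): the defendant can get 424 next round, worth 0.88 × 424 = 373.12 now. The plaintiff offers 373.12 and keeps 600 − 373.12 = 226.88.
Round 4 (the defendant proposes): the plaintiff can get 226.88 next round, worth 0.88 × 226.88 = 199.6544 now. The defendant offers 199.6544 and keeps 600 − 199.6544 = 400.3456.
Round 3 (the plaintiff proposes): the defendant can get 400.3456 next round, worth 0.88 × 400.3456 = 352.304128 now, so the plaintiff offers 352.304128, keeping 247.695872.
Round 2 (the defendant proposes): the plaintiff can get 247.695872 next round, worth 0.88 × 247.695872 = 217.97236736 now, so the defendant offers 217.97236736, keeping 382.02763264.
Round 1 (the plaintiff proposes): the defendant can get 382.02763264 next round, worth 0.88 × 382.02763264 = 336.1843167232 now, so the plaintiff offers 336.1843167232, keeping 263.8156832768.

336.18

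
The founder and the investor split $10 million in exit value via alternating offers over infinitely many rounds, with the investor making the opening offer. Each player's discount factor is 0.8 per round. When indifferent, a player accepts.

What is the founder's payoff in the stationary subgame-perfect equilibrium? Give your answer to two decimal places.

When the investor proposes, the founder accepts any offer worth at least 0.8 times what the founder would get by proposing next round; and vice versa.
This gives x = 10 − 0.8y and y = 10 − 0.8x, where x and y are each side's share when it proposes.
Hence (1 − 0.8·0.8)x = 10(1 − 0.8), i.e. 0.36·x = 2.
x ≈ 5.5556; the founder's share is 10 − x ≈ 4.4444.

4.44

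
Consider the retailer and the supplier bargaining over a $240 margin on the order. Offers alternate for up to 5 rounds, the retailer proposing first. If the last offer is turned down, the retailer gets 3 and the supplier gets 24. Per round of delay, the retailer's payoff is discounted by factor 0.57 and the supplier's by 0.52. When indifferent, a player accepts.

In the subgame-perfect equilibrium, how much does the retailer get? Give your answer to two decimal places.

Round 5 (the retailer proposes): the supplier gets 24 if talks fail, so the retailer offers 24 and keeps 216.
Round 4 (the supplier proposes): the retailer can get 216 next round, worth 0.57 × 216 = 123.12 now. The supplier offers 123.12 and keeps 240 − 123.12 = 116.88.
Round 3 (the retailer proposes): the supplier can get 116.88 next round, worth 0.52 × 116.88 = 60.7776 now; the retailer offers that and keeps 179.2224.
Round 2 (the supplier proposes): the retailer can get 179.2224 next round, worth 0.57 × 179.2224 = 102.156768 now; the supplier offers that and keeps 137.843232.
Round 1 (the retailer proposes): the supplier can get 137.843232 next round, worth 0.52 × 137.843232 = 71.67848064 now; the retailer offers that and keeps 168.32151936.

168.32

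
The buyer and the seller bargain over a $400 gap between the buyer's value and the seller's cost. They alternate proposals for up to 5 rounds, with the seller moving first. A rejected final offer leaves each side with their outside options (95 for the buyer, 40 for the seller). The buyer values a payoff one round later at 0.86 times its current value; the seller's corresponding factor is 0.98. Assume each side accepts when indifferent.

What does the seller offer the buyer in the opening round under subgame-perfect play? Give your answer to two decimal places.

Round 5 (the seller proposes): the buyer gets 95 if talks fail, so the seller offers 95 and keeps 305.
Round 4 (the buyer proposes): the seller can get 305 next round, worth 0.98 × 305 = 298.9 now. The buyer offers 298.9 and keeps 400 − 298.9 = 101.1.
Round 3 (the seller proposes): the buyer can get 101.1 next round, worth 0.86 × 101.1 = 86.946 now. The seller offers 86.946 and keeps 400 − 86.946 = 313.054.
Round 2 (the buyer proposes): the seller can get 313.054 next round, worth 0.98 × 313.054 = 306.79292 now, so the buyer offers 306.79292, keeping 93.20708.
Round 1 (the seller proposes): the buyer can get 93.20708 next round, worth 0.86 × 93.20708 = 80.1580888 now. The seller offers 80.1580888 and keeps 400 − 80.1580888 = 319.8419112.

80.16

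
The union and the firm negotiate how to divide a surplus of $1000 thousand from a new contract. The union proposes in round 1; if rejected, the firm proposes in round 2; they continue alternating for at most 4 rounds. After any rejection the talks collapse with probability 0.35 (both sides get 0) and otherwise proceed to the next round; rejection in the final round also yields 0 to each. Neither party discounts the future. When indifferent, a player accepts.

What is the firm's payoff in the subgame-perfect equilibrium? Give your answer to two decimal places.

502.13

Round 4 (the firm proposes): the union will accept anything ≥ 0, so the firm offers 0 and keeps 1000.
Round 3 (the union proposes): rejecting gives the firm an expected 0.65 × 1000 = 650, so the union offers 650, keeping 350.
Round 2 (the firm proposes): rejecting gives the union an expected 0.65 × 350 = 227.5, so the firm offers 227.5, keeping 772.5.
Round 1 (the union proposes): rejecting gives the firm an expected 0.65 × 772.5 = 502.125. The union offers 502.125 and keeps 1000 − 502.125 = 497.875.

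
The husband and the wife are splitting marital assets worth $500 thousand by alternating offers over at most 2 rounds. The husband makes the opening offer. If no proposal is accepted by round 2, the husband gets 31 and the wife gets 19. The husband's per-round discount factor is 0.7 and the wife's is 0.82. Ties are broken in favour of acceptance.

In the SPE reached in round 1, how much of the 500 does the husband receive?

Round 2 (the wife proposes): the husband gets 31 if talks fail, so the wife offers 31 and keeps 469.
Round 1 (the husband proposes): the wife can get 469 next round, worth 0.82 × 469 = 384.58 now, so the husband offers 384.58, keeping 115.42.

115.42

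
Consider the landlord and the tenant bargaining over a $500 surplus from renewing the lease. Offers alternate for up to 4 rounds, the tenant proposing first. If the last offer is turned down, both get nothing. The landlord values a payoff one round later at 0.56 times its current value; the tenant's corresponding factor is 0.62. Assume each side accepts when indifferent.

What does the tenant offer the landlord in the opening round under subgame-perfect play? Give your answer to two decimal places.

203.62

By backward induction:
Round 4 (the landlord proposes): the tenant will accept anything ≥ 0, so the landlord offers 0 and keeps 500.
Round 3 (the tenant proposes): the landlord can get 500 next round, worth 0.56 × 500 = 280 now. The tenant offers 280 and keeps 500 − 280 = 220.
Round 2 (the landlord proposes): the tenant can get 220 next round, worth 0.62 × 220 = 136.4 now, so the landlord offers 136.4, keeping 363.6.
Round 1 (the tenant proposes): the landlord can get 363.6 next round, worth 0.56 × 363.6 = 203.616 now; the tenant offers that and keeps 296.384.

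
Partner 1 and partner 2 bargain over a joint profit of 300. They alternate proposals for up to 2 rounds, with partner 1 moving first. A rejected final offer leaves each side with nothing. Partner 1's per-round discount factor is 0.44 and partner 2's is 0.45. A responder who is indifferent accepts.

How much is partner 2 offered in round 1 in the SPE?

135

Solve by backward induction from round 2.
Round 2 (partner 2 proposes): rejection yields 0 for partner 1; partner 2 offers 0 and keeps 300.
Round 1 (partner 1 proposes): partner 2 can get 300 next round, worth 0.45 × 300 = 135 now; partner 1 offers that and keeps 165.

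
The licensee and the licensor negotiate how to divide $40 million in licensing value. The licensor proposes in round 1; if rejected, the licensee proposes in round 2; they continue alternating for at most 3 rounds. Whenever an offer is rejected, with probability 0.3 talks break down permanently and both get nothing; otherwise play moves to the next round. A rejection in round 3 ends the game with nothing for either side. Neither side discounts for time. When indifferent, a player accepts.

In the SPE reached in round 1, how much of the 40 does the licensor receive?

Round 3 (the licensor proposes): the licensee will accept anything ≥ 0, so the licensor offers 0 and keeps 40.
Round 2 (the licensee proposes): rejecting gives the licensor an expected 0.7 × 40 = 28. The licensee offers 28 and keeps 40 − 28 = 12.
Round 1 (the licensor proposes): rejecting gives the licensee an expected 0.7 × 12 = 8.4, so the licensor offers 8.4, keeping 31.6.

31.6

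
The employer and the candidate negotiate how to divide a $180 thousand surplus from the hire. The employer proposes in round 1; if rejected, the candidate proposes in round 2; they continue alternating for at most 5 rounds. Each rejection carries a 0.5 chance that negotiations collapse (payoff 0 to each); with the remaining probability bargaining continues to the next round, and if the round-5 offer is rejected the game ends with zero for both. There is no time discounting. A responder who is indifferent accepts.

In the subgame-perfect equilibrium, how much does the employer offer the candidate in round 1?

By backward induction:
Round 5 (the employer proposes): the candidate will accept anything ≥ 0, so the employer offers 0 and keeps 180.
Round 4 (the candidate proposes): rejecting gives the employer an expected 0.5 × 180 = 90; the candidate offers that and keeps 90.
Round 3 (the employer proposes): rejecting gives the candidate an expected 0.5 × 90 = 45. The employer offers 45 and keeps 180 − 45 = 135.
Round 2 (the candidate proposes): rejecting gives the employer an expected 0.5 × 135 = 67.5. The candidate offers 67.5 and keeps 180 − 67.5 = 112.5.
Round 1 (the employer proposes): rejecting gives the candidate an expected 0.5 × 112.5 = 56.25; the employer offers that and keeps 123.75.

56.25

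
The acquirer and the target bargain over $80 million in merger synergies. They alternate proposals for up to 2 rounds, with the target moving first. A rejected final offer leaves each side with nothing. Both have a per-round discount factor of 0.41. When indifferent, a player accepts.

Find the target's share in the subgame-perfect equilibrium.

47.2

Round 2 (the acquirer proposes): rejection yields 0 for the target; the acquirer offers 0 and keeps 80.
Round 1 (the target proposes): the acquirer can get 80 next round, worth 0.41 × 80 = 32.8 now. The target offers 32.8 and keeps 80 − 32.8 = 47.2.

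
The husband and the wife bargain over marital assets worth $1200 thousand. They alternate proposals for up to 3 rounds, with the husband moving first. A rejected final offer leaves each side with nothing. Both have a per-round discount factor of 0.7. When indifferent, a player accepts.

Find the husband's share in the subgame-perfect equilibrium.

948

Solve by backward induction from round 3.
Round 3 (the husband proposes): rejection yields 0 for the wife; the husband offers 0 and keeps 1200.
Round 2 (the wife proposes): the husband can get 1200 next round, worth 0.7 × 1200 = 840 now, so the wife offers 840, keeping 360.
Round 1 (the husband proposes): the wife can get 360 next round, worth 0.7 × 360 = 252 now, so the husband offers 252, keeping 948.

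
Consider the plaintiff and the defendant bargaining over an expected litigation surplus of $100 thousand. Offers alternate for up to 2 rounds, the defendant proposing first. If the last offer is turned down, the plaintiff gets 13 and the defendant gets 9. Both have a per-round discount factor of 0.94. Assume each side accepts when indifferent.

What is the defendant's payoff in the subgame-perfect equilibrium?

Round 2 (the plaintiff proposes): the defendant gets 9 if talks fail, so the plaintiff offers 9 and keeps 91.
Round 1 (the defendant proposes): the plaintiff can get 91 next round, worth 0.94 × 91 = 85.54 now; the defendant offers that and keeps 14.46.

14.46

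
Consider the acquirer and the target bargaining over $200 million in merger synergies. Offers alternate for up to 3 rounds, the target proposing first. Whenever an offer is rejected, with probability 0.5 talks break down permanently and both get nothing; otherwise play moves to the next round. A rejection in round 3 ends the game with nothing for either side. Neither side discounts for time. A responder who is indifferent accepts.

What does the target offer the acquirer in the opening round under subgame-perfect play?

50

By backward induction:
Round 3 (the target proposes): rejection yields 0 for the acquirer; the target offers 0 and keeps 200.
Round 2 (the acquirer proposes): rejecting gives the target an expected 0.5 × 200 = 100; the acquirer offers that and keeps 100.
Round 1 (the target proposes): rejecting gives the acquirer an expected 0.5 × 100 = 50, so the target offers 50, keeping 150.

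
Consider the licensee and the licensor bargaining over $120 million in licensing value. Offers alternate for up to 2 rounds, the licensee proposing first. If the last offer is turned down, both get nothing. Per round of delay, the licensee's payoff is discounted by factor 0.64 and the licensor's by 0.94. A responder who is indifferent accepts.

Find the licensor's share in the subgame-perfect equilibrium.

112.8

Round 2 (the licensor proposes): rejection yields 0 for the licensee; the licensor offers 0 and keeps 120.
Round 1 (the licensee proposes): the licensor can get 120 next round, worth 0.94 × 120 = 112.8 now. The licensee offers 112.8 and keeps 120 − 112.8 = 7.2.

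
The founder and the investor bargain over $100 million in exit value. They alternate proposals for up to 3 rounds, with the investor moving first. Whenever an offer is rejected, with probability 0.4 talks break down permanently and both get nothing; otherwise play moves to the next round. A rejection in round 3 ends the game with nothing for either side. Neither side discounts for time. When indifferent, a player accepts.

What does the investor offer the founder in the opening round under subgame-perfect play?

Round 3 (the investor proposes): rejection yields 0 for the founder; the investor offers 0 and keeps 100.
Round 2 (the founder proposes): rejecting gives the investor an expected 0.6 × 100 = 60; the founder offers that and keeps 40.
Round 1 (the investor proposes): rejecting gives the founder an expected 0.6 × 40 = 24. The investor offers 24 and keeps 100 − 24 = 76.

24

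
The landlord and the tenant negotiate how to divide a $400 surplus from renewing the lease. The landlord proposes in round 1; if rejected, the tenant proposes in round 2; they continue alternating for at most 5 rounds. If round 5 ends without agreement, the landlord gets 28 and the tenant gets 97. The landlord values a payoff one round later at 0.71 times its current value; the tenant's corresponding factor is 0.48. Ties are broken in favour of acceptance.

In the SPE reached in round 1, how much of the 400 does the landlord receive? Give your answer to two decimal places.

314.08

Round 5 (the landlord proposes): the tenant gets 97 if talks fail, so the landlord offers 97 and keeps 303.
Round 4 (the tenant proposes): the landlord can get 303 next round, worth 0.71 × 303 = 215.13 now. The tenant offers 215.13 and keeps 400 − 215.13 = 184.87.
Round 3 (the landlord proposes): the tenant can get 184.87 next round, worth 0.48 × 184.87 = 88.7376 now; the landlord offers that and keeps 311.2624.
Round 2 (the tenant proposes): the landlord can get 311.2624 next round, worth 0.71 × 311.2624 = 220.996304 now, so the tenant offers 220.996304, keeping 179.003696.
Round 1 (the landlord proposes): the tenant can get 179.003696 next round, worth 0.48 × 179.003696 = 85.92177408 now, so the landlord offers 85.92177408, keeping 314.07822592.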